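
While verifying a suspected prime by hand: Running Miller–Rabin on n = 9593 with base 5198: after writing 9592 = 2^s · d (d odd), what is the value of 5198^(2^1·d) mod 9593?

n − 1 = 9592 = 2^3 · 1199, so s = 3 and d = 1199.
x_0 = 5198^1199 mod 9593 = 4092.
x_1 = 4092^2 mod 9593 = 4679.

4679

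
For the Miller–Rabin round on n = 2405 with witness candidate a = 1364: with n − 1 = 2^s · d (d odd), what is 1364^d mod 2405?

n − 1 = 2404 = 2^2 · 601, so s = 2 and d = 601.
1364^601 mod 2405 = 129.

129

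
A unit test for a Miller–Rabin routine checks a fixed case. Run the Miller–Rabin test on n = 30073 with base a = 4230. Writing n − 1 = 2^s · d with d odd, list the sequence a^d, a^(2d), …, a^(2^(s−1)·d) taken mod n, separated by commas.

28537, 13602, 5308

n − 1 = 30072 = 2^3 · 3759, so s = 3 and d = 3759.
x_0 = 4230^3759 mod 30073 = 28537.
x_1 = 28537^2 mod 30073 = 13602.
x_2 = 13602^2 mod 30073 = 5308.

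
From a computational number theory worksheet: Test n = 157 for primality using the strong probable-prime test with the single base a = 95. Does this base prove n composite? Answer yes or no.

no

n − 1 = 156 = 2^2 · 39, so s = 2 and d = 39.
x_0 = 95^39 mod 157 = 129.
x_0 is neither 1 nor 156, so continue squaring.
x_1 = 129^2 mod 157 = 156.
x_1 ≡ −1, so 95 is not a witness.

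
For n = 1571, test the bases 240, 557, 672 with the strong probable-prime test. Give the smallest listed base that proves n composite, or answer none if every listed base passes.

none

n − 1 = 1570 = 2^1 · 785, so s = 1 and d = 785.
Base 240: x_0 = 240^785 mod 1571 = 1. x_0 = 1, so 240 is not a witness.
Base 557: x_0 = 557^785 mod 1571 = 1. x_0 = 1, so 557 is not a witness.
Base 672: x_0 = 672^785 mod 1571 = 1570. x_0 = 1570 ≡ −1, so 672 is not a witness.
No listed base is a witness for 1571.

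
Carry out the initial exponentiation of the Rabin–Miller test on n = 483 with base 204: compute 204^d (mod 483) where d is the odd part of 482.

15

n − 1 = 482 = 2^1 · 241, so s = 1 and d = 241.
Repeated squaring mod 483: 204^1 ≡ 204, 204^2 ≡ 78, 204^4 ≡ 288, 204^8 ≡ 351, 204^16 ≡ 36, 204^32 ≡ 330, 204^64 ≡ 225, 204^128 ≡ 393.
241 = 128 + 64 + 32 + 16 + 1, so 204^241 ≡ 393·225·330·36·204 ≡ 15 (mod 483).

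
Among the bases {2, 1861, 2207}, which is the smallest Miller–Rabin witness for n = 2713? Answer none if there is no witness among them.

n − 1 = 2712 = 2^3 · 339, so s = 3 and d = 339.
Base 2: x_0 = 2^339 mod 2713 = 1826. x_0 is neither 1 nor 2712, so continue squaring. x_1 = 1826^2 mod 2713 = 2712. x_1 ≡ −1, so 2 is not a witness.
Base 1861: x_0 = 1861^339 mod 2713 = 2712. x_0 = 2712 ≡ −1, so 1861 is not a witness.
Base 2207: x_0 = 2207^339 mod 2713 = 1826. x_0 is neither 1 nor 2712, so continue squaring. x_1 = 1826^2 mod 2713 = 2712. x_1 ≡ −1, so 2207 is not a witness.
No listed base is a witness for 2713.

none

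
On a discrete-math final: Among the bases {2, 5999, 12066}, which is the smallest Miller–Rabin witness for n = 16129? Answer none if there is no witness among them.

n − 1 = 16128 = 2^8 · 63, so s = 8 and d = 63.
Base 2: x_0 = 2^63 mod 16129 = 1144. x_0 is neither 1 nor 16128, so continue squaring. x_1 = 1144^2 mod 16129 = 2287. x_2 = 2287^2 mod 16129 = 4573. x_3 = 4573^2 mod 16129 = 9145. x_4 = 9145^2 mod 16129 = 2160. x_5 = 2160^2 mod 16129 = 4319. x_6 = 4319^2 mod 16129 = 8637. x_7 = 8637^2 mod 16129 = 1144. Reached i = s−1 = 7 without hitting −1: 2 is a Miller–Rabin witness and 16129 is composite.
Base 5999: x_0 = 5999^63 mod 16129 = 6859. x_0 is neither 1 nor 16128, so continue squaring. x_1 = 6859^2 mod 16129 = 13717. x_2 = 13717^2 mod 16129 = 11304. x_3 = 11304^2 mod 16129 = 6478. x_4 = 6478^2 mod 16129 = 12955. x_5 = 12955^2 mod 16129 = 9780. x_6 = 9780^2 mod 16129 = 3430. x_7 = 3430^2 mod 16129 = 6859. Reached i = s−1 = 7 without hitting −1: 5999 is a Miller–Rabin witness and 16129 is composite.
Base 12066: x_0 = 12066^63 mod 16129 = 2033. x_0 is neither 1 nor 16128, so continue squaring. x_1 = 2033^2 mod 16129 = 4065. x_2 = 4065^2 mod 16129 = 8129. x_3 = 8129^2 mod 16129 = 128. x_4 = 128^2 mod 16129 = 255. x_5 = 255^2 mod 16129 = 509. x_6 = 509^2 mod 16129 = 1017. x_7 = 1017^2 mod 16129 = 2033. Reached i = s−1 = 7 without hitting −1: 12066 is a Miller–Rabin witness and 16129 is composite.
The smallest witness among the given bases is 2.

2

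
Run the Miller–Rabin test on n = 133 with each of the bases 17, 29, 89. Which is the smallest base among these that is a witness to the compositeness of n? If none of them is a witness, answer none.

n − 1 = 132 = 2^2 · 33, so s = 2 and d = 33.
Base 17: x_0 = 17^33 mod 133 = 83. x_0 is neither 1 nor 132, so continue squaring. x_1 = 83^2 mod 133 = 106. Reached i = s−1 = 1 without hitting −1: 17 is a Miller–Rabin witness and 133 is composite.
Base 29: x_0 = 29^33 mod 133 = 8. x_0 is neither 1 nor 132, so continue squaring. x_1 = 8^2 mod 133 = 64. Reached i = s−1 = 1 without hitting −1: 29 is a Miller–Rabin witness and 133 is composite.
Base 89: x_0 = 89^33 mod 133 = 27. x_0 is neither 1 nor 132, so continue squaring. x_1 = 27^2 mod 133 = 64. Reached i = s−1 = 1 without hitting −1: 89 is a Miller–Rabin witness and 133 is composite.
The smallest witness among the given bases is 17.

17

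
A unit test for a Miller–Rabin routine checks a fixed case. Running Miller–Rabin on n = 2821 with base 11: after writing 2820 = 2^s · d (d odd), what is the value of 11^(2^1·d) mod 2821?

1520

n − 1 = 2820 = 2^2 · 705, so s = 2 and d = 705.
x_0 = 11^705 mod 2821 = 1828.
x_1 = 1828^2 mod 2821 = 1520.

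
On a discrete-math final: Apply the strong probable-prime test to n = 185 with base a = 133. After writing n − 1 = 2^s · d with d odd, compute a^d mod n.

n − 1 = 184 = 2^3 · 23, so s = 3 and d = 23.
Repeated squaring mod 185: 133^1 ≡ 133, 133^2 ≡ 114, 133^4 ≡ 46, 133^8 ≡ 81, 133^16 ≡ 86.
23 = 16 + 4 + 2 + 1, so 133^23 ≡ 86·46·114·133 ≡ 172 (mod 185).

172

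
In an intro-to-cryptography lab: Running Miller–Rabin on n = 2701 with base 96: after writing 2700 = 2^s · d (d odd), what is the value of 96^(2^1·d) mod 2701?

n − 1 = 2700 = 2^2 · 675, so s = 2 and d = 675.
x_0 = 96^675 mod 2701 = 2436.
x_1 = 2436^2 mod 2701 = 2700.

2700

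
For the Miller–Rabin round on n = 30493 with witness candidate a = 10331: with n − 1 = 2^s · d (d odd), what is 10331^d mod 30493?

n − 1 = 30492 = 2^2 · 7623, so s = 2 and d = 7623.
Repeated squaring mod 30493: 10331^1 ≡ 10331, 10331^2 ≡ 4061, 10331^4 ≡ 25501, 10331^8 ≡ 7283, 10331^16 ≡ 14762, 10331^32 ≡ 13666, 10331^64 ≡ 20424, 10331^128 ≡ 26029, 10331^256 ≡ 15367, 10331^512 ≡ 6897, 10331^1024 ≡ 30022, 10331^2048 ≡ 8390, 10331^4096 ≡ 14256.
7623 = 4096 + 2048 + 1024 + 256 + 128 + 64 + 4 + 2 + 1, so 10331^7623 ≡ 14256·8390·30022·15367·26029·20424·25501·4061·10331 ≡ 19665 (mod 30493).

19665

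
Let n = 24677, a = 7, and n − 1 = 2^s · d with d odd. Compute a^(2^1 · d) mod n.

n − 1 = 24676 = 2^2 · 6169, so s = 2 and d = 6169.
x_0 = 7^6169 mod 24677 = 24676.
x_1 = 24676^2 mod 24677 = 1.

1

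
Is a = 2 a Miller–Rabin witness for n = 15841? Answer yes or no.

n − 1 = 15840 = 2^5 · 495, so s = 5 and d = 495.
x_0 = 2^495 mod 15841 = 1.
x_0 = 1, so 2 is not a witness.

no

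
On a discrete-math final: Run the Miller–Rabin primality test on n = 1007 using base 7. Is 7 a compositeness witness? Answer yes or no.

n − 1 = 1006 = 2^1 · 503, so s = 1 and d = 503.
By repeated squaring, 7^503 ≡ 467 (mod 1007).
x_0 = 7^503 mod 1007 = 467.
x_0 ∉ {1, 1006} and s = 1, so 7 is a Miller–Rabin witness and 1007 is composite.

yes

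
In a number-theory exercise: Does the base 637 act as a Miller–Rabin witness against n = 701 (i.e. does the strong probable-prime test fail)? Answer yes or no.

no

n − 1 = 700 = 2^2 · 175, so s = 2 and d = 175.
x_0 = 637^175 mod 701 = 1.
x_0 = 1, so 637 is not a witness.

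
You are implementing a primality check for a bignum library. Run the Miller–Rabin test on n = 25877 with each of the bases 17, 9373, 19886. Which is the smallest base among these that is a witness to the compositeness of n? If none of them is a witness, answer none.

n − 1 = 25876 = 2^2 · 6469, so s = 2 and d = 6469.
Base 17: x_0 = 17^6469 mod 25877 = 9634. x_0 is neither 1 nor 25876, so continue squaring. x_1 = 9634^2 mod 25877 = 19034. Reached i = s−1 = 1 without hitting −1: 17 is a Miller–Rabin witness and 25877 is composite.
Base 9373: x_0 = 9373^6469 mod 25877 = 23301. x_0 is neither 1 nor 25876, so continue squaring. x_1 = 23301^2 mod 25877 = 11264. Reached i = s−1 = 1 without hitting −1: 9373 is a Miller–Rabin witness and 25877 is composite.
Base 19886: x_0 = 19886^6469 mod 25877 = 2597. x_0 is neither 1 nor 25876, so continue squaring. x_1 = 2597^2 mod 25877 = 16389. Reached i = s−1 = 1 without hitting −1: 19886 is a Miller–Rabin witness and 25877 is composite.
The smallest witness among the given bases is 17.

17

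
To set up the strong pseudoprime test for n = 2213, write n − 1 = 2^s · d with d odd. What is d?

Halving: 2212 → 1106 → 553; 553 is odd.
So 2212 = 2^2 · 553.

553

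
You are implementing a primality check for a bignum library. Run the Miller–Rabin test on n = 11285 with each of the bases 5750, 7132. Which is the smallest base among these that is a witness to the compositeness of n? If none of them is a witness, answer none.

n − 1 = 11284 = 2^2 · 2821, so s = 2 and d = 2821.
Base 5750: x_0 = 5750^2821 mod 11285 = 10935. x_0 is neither 1 nor 11284, so continue squaring. x_1 = 10935^2 mod 11285 = 9650. Reached i = s−1 = 1 without hitting −1: 5750 is a Miller–Rabin witness and 11285 is composite.
Base 7132: x_0 = 7132^2821 mod 11285 = 10792. x_0 is neither 1 nor 11284, so continue squaring. x_1 = 10792^2 mod 11285 = 6064. Reached i = s−1 = 1 without hitting −1: 7132 is a Miller–Rabin witness and 11285 is composite.
The smallest witness among the given bases is 5750.

5750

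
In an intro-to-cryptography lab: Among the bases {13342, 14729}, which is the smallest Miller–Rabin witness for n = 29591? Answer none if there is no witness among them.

13342

n − 1 = 29590 = 2^1 · 14795, so s = 1 and d = 14795.
Base 13342: x_0 = 13342^14795 mod 29591 = 13682. x_0 ∉ {1, 29590} and s = 1, so 13342 is a Miller–Rabin witness and 29591 is composite.
Base 14729: x_0 = 14729^14795 mod 29591 = 25929. x_0 ∉ {1, 29590} and s = 1, so 14729 is a Miller–Rabin witness and 29591 is composite.
The smallest witness among the given bases is 13342.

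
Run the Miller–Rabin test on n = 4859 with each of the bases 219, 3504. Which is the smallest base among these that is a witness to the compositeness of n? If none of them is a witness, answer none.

none

n − 1 = 4858 = 2^1 · 2429, so s = 1 and d = 2429.
Base 219: x_0 = 219^2429 mod 4859 = 1. x_0 = 1, so 219 is not a witness.
Base 3504: x_0 = 3504^2429 mod 4859 = 1. x_0 = 1, so 3504 is not a witness.
No listed base is a witness for 4859.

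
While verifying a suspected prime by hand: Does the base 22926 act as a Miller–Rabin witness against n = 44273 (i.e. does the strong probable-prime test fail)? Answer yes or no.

n − 1 = 44272 = 2^4 · 2767, so s = 4 and d = 2767.
x_0 = 22926^2767 mod 44273 = 20358.
x_0 is neither 1 nor 44272, so continue squaring.
x_1 = 20358^2 mod 44273 = 8611.
x_2 = 8611^2 mod 44273 = 36319.
x_3 = 36319^2 mod 44273 = 44272.
x_3 ≡ −1, so 22926 is not a witness.

no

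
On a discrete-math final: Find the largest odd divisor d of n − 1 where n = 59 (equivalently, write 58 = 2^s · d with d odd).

29

Halving: 58 → 29; 29 is odd.
So 58 = 2^1 · 29.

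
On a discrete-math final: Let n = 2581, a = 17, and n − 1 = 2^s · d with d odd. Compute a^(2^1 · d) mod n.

n − 1 = 2580 = 2^2 · 645, so s = 2 and d = 645.
x_0 = 17^645 mod 2581 = 1612.
x_1 = 1612^2 mod 2581 = 2058.

2058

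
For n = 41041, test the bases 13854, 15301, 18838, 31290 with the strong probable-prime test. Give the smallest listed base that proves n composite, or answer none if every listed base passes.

n − 1 = 41040 = 2^4 · 2565, so s = 4 and d = 2565.
Base 13854: x_0 = 13854^2565 mod 41041 = 1. x_0 = 1, so 13854 is not a witness.
Base 15301: x_0 = 15301^2565 mod 41041 = 3289. x_0 is neither 1 nor 41040, so continue squaring. x_1 = 3289^2 mod 41041 = 23738. x_2 = 23738^2 mod 41041 = 40755. x_3 = 40755^2 mod 41041 = 40755. Reached i = s−1 = 3 without hitting −1: 15301 is a Miller–Rabin witness and 41041 is composite.
Base 18838: x_0 = 18838^2565 mod 41041 = 12286. x_0 is neither 1 nor 41040, so continue squaring. x_1 = 12286^2 mod 41041 = 38039. x_2 = 38039^2 mod 41041 = 24025. x_3 = 24025^2 mod 41041 = 1. x_3 = 1 but x_2 ≠ ±1, a nontrivial square root of 1 — 18838 is a witness and 41041 is composite.
Base 31290: x_0 = 31290^2565 mod 41041 = 35749. x_0 is neither 1 nor 41040, so continue squaring. x_1 = 35749^2 mod 41041 = 15302. x_2 = 15302^2 mod 41041 = 12299. x_3 = 12299^2 mod 41041 = 29316. Reached i = s−1 = 3 without hitting −1: 31290 is a Miller–Rabin witness and 41041 is composite.
The smallest witness among the given bases is 15301.

15301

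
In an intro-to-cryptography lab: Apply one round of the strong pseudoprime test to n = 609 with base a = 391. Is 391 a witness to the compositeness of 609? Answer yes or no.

n − 1 = 608 = 2^5 · 19, so s = 5 and d = 19.
x_0 = 391^19 mod 609 = 97.
x_0 is neither 1 nor 608, so continue squaring.
x_1 = 97^2 mod 609 = 274.
x_2 = 274^2 mod 609 = 169.
x_3 = 169^2 mod 609 = 547.
x_4 = 547^2 mod 609 = 190.
Reached i = s−1 = 4 without hitting −1: 391 is a Miller–Rabin witness and 609 is composite.

yes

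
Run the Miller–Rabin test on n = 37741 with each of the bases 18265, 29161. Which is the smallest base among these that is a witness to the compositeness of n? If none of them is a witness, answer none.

n − 1 = 37740 = 2^2 · 9435, so s = 2 and d = 9435.
Base 18265: x_0 = 18265^9435 mod 37741 = 8339. x_0 is neither 1 nor 37740, so continue squaring. x_1 = 8339^2 mod 37741 = 19999. Reached i = s−1 = 1 without hitting −1: 18265 is a Miller–Rabin witness and 37741 is composite.
Base 29161: x_0 = 29161^9435 mod 37741 = 9812. x_0 is neither 1 nor 37740, so continue squaring. x_1 = 9812^2 mod 37741 = 35794. Reached i = s−1 = 1 without hitting −1: 29161 is a Miller–Rabin witness and 37741 is composite.
The smallest witness among the given bases is 18265.

18265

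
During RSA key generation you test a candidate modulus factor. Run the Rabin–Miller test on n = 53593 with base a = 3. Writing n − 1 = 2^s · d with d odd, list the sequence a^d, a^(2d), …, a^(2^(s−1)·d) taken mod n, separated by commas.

n − 1 = 53592 = 2^3 · 6699, so s = 3 and d = 6699.
x_0 = 3^6699 mod 53593 = 14409.
x_1 = 14409^2 mod 53593 = 53592.
x_2 = 53592^2 mod 53593 = 1.

14409, 53592, 1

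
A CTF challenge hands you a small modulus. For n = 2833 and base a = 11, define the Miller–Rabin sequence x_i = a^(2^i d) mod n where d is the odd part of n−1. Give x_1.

2383

n − 1 = 2832 = 2^4 · 177, so s = 4 and d = 177.
Repeated squaring mod 2833: 11^1 ≡ 11, 11^2 ≡ 121, 11^4 ≡ 476, 11^8 ≡ 2769, 11^16 ≡ 1263, 11^32 ≡ 190, 11^64 ≡ 2104, 11^128 ≡ 1670.
177 = 128 + 32 + 16 + 1, so 11^177 ≡ 1670·190·1263·11 ≡ 1745 (mod 2833).
x_0 = 1745.
x_1 = 1745^2 mod 2833 = 2383.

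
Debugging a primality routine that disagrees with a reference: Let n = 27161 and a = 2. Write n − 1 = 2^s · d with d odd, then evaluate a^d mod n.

21778

n − 1 = 27160 = 2^3 · 3395, so s = 3 and d = 3395.
Repeated squaring mod 27161: 2^1 ≡ 2, 2^2 ≡ 4, 2^4 ≡ 16, 2^8 ≡ 256, 2^16 ≡ 11214, 2^32 ≡ 25527, 2^64 ≡ 8178, 2^128 ≡ 9302, 2^256 ≡ 19419, 2^512 ≡ 21398, 2^1024 ≡ 21427, 2^2048 ≡ 13946.
3395 = 2048 + 1024 + 256 + 64 + 2 + 1, so 2^3395 ≡ 13946·21427·19419·8178·4·2 ≡ 21778 (mod 27161).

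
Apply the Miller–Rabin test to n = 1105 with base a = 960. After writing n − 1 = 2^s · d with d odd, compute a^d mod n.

60

n − 1 = 1104 = 2^4 · 69, so s = 4 and d = 69.
Repeated squaring mod 1105: 960^1 ≡ 960, 960^2 ≡ 30, 960^4 ≡ 900, 960^8 ≡ 35, 960^16 ≡ 120, 960^32 ≡ 35, 960^64 ≡ 120.
69 = 64 + 4 + 1, so 960^69 ≡ 120·900·960 ≡ 60 (mod 1105).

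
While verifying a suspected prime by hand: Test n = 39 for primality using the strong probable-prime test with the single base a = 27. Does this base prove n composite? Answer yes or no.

n − 1 = 38 = 2^1 · 19, so s = 1 and d = 19.
x_0 = 27^19 mod 39 = 27.
x_0 ∉ {1, 38} and s = 1, so 27 is a Miller–Rabin witness and 39 is composite.

yes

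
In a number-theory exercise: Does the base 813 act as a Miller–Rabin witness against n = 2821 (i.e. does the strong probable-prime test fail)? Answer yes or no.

yes

n − 1 = 2820 = 2^2 · 705, so s = 2 and d = 705.
x_0 = 813^705 mod 2821 = 1737.
x_0 is neither 1 nor 2820, so continue squaring.
x_1 = 1737^2 mod 2821 = 1520.
Reached i = s−1 = 1 without hitting −1: 813 is a Miller–Rabin witness and 2821 is composite.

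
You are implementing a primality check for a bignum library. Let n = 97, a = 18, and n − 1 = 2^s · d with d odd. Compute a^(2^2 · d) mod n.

n − 1 = 96 = 2^5 · 3, so s = 5 and d = 3.
x_0 = 18^3 mod 97 = 12.
x_1 = 12^2 mod 97 = 47.
x_2 = 47^2 mod 97 = 75.

75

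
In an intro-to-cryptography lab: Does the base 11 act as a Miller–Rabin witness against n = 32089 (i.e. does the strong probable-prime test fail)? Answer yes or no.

no

n − 1 = 32088 = 2^3 · 4011, so s = 3 and d = 4011.
x_0 = 11^4011 mod 32089 = 5307.
x_0 is neither 1 nor 32088, so continue squaring.
x_1 = 5307^2 mod 32089 = 22196.
x_2 = 22196^2 mod 32089 = 32088.
x_2 ≡ −1, so 11 is not a witness.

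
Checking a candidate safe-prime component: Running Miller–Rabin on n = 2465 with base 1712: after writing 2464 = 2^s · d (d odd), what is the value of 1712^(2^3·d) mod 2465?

n − 1 = 2464 = 2^5 · 77, so s = 5 and d = 77.
x_0 = 1712^77 mod 2465 = 2292.
x_1 = 2292^2 mod 2465 = 349.
x_2 = 349^2 mod 2465 = 1016.
x_3 = 1016^2 mod 2465 = 1886.

1886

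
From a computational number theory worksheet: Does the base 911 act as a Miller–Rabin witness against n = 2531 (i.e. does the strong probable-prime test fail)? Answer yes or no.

n − 1 = 2530 = 2^1 · 1265, so s = 1 and d = 1265.
Repeated squaring mod 2531: 911^1 ≡ 911, 911^2 ≡ 2284, 911^4 ≡ 265, 911^8 ≡ 1888, 911^16 ≡ 896, 911^32 ≡ 489, 911^64 ≡ 1207, 911^128 ≡ 1524, 911^256 ≡ 1649, 911^512 ≡ 907, 911^1024 ≡ 74.
1265 = 1024 + 128 + 64 + 32 + 16 + 1, so 911^1265 ≡ 74·1524·1207·489·896·911 ≡ 2530 (mod 2531).
x_0 = 911^1265 mod 2531 = 2530.
x_0 = 2530 ≡ −1, so 911 is not a witness.

no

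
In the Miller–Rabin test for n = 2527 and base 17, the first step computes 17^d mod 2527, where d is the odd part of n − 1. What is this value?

524

n − 1 = 2526 = 2^1 · 1263, so s = 1 and d = 1263.
17^1263 mod 2527 = 524.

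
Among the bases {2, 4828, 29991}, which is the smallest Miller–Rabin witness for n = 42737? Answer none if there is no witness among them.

none

n − 1 = 42736 = 2^4 · 2671, so s = 4 and d = 2671.
Base 2: x_0 = 2^2671 mod 42737 = 35865. x_0 is neither 1 nor 42736, so continue squaring. x_1 = 35865^2 mod 42737 = 42736. x_1 ≡ −1, so 2 is not a witness.
Base 4828: x_0 = 4828^2671 mod 42737 = 13476. x_0 is neither 1 nor 42736, so continue squaring. x_1 = 13476^2 mod 42737 = 13063. x_2 = 13063^2 mod 42737 = 35865. x_3 = 35865^2 mod 42737 = 42736. x_3 ≡ −1, so 4828 is not a witness.
Base 29991: x_0 = 29991^2671 mod 42737 = 9384. x_0 is neither 1 nor 42736, so continue squaring. x_1 = 9384^2 mod 42737 = 21236. x_2 = 21236^2 mod 42737 = 6872. x_3 = 6872^2 mod 42737 = 42736. x_3 ≡ −1, so 29991 is not a witness.
No listed base is a witness for 42737.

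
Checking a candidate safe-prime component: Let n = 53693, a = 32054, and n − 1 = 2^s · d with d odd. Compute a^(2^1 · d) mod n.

53692

n − 1 = 53692 = 2^2 · 13423, so s = 2 and d = 13423.
Repeated squaring mod 53693: 32054^1 ≡ 32054, 32054^2 ≡ 43361, 32054^4 ≡ 8540, 32054^8 ≡ 16506, 32054^16 ≡ 9754, 32054^32 ≡ 50213, 32054^64 ≡ 29475, 32054^128 ≡ 22885, 32054^256 ≡ 1703, 32054^512 ≡ 787, 32054^1024 ≡ 28746, 32054^2048 ≡ 50939, 32054^4096 ≡ 13803, 32054^8192 ≡ 20045.
13423 = 8192 + 4096 + 1024 + 64 + 32 + 8 + 4 + 2 + 1, so 32054^13423 ≡ 20045·13803·28746·29475·50213·16506·8540·43361·32054 ≡ 47970 (mod 53693).
x_0 = 47970.
x_1 = 47970^2 mod 53693 = 53692.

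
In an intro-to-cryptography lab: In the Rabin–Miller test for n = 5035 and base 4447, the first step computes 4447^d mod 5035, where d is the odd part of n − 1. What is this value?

4637

n − 1 = 5034 = 2^1 · 2517, so s = 1 and d = 2517.
By repeated squaring, 4447^2517 ≡ 4637 (mod 5035).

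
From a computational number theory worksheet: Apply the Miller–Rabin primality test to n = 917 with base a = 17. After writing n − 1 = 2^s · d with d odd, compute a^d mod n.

276

n − 1 = 916 = 2^2 · 229, so s = 2 and d = 229.
Repeated squaring mod 917: 17^1 ≡ 17, 17^2 ≡ 289, 17^4 ≡ 74, 17^8 ≡ 891, 17^16 ≡ 676, 17^32 ≡ 310, 17^64 ≡ 732, 17^128 ≡ 296.
229 = 128 + 64 + 32 + 4 + 1, so 17^229 ≡ 296·732·310·74·17 ≡ 276 (mod 917).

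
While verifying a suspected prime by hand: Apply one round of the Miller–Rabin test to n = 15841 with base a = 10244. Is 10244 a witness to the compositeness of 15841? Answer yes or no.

n − 1 = 15840 = 2^5 · 495, so s = 5 and d = 495.
x_0 = 10244^495 mod 15841 = 10758.
x_0 is neither 1 nor 15840, so continue squaring.
x_1 = 10758^2 mod 15841 = 218.
x_2 = 218^2 mod 15841 = 1.
x_2 = 1 but x_1 ≠ ±1, a nontrivial square root of 1 — 10244 is a witness and 15841 is composite.

yes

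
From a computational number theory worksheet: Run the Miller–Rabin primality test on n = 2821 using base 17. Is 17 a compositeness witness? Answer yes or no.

no

n − 1 = 2820 = 2^2 · 705, so s = 2 and d = 705.
x_0 = 17^705 mod 2821 = 2820.
x_0 = 2820 ≡ −1, so 17 is not a witness.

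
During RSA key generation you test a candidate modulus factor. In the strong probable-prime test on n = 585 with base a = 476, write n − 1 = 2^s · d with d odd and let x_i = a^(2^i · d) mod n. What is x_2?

n − 1 = 584 = 2^3 · 73, so s = 3 and d = 73.
x_0 = 476^73 mod 585 = 476.
x_1 = 476^2 mod 585 = 181.
x_2 = 181^2 mod 585 = 1.

1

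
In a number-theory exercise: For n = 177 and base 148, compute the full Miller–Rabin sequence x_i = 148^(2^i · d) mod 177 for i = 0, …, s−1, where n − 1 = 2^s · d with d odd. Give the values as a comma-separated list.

n − 1 = 176 = 2^4 · 11, so s = 4 and d = 11.
x_0 = 148^11 mod 177 = 52.
x_1 = 52^2 mod 177 = 49.
x_2 = 49^2 mod 177 = 100.
x_3 = 100^2 mod 177 = 88.

52, 49, 100, 88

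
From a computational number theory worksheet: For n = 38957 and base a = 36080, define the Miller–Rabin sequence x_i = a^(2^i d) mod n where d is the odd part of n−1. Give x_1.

35049

n − 1 = 38956 = 2^2 · 9739, so s = 2 and d = 9739.
x_0 = 36080^9739 mod 38957 = 31457.
x_1 = 31457^2 mod 38957 = 35049.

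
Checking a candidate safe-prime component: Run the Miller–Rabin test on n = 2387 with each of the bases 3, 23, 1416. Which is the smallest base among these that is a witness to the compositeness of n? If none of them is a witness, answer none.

n − 1 = 2386 = 2^1 · 1193, so s = 1 and d = 1193.
Base 3: x_0 = 3^1193 mod 2387 = 1468. x_0 ∉ {1, 2386} and s = 1, so 3 is a Miller–Rabin witness and 2387 is composite.
Base 23: x_0 = 23^1193 mod 2387 = 914. x_0 ∉ {1, 2386} and s = 1, so 23 is a Miller–Rabin witness and 2387 is composite.
Base 1416: x_0 = 1416^1193 mod 2387 = 1040. x_0 ∉ {1, 2386} and s = 1, so 1416 is a Miller–Rabin witness and 2387 is composite.
The smallest witness among the given bases is 3.

3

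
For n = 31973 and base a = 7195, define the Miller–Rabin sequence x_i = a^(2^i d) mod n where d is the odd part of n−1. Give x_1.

n − 1 = 31972 = 2^2 · 7993, so s = 2 and d = 7993.
x_0 = 7195^7993 mod 31973 = 31972.
x_1 = 31972^2 mod 31973 = 1.

1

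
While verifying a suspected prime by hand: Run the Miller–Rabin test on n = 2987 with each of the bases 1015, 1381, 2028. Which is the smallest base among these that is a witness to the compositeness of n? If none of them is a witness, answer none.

1015

n − 1 = 2986 = 2^1 · 1493, so s = 1 and d = 1493.
Base 1015: x_0 = 1015^1493 mod 2987 = 783. x_0 ∉ {1, 2986} and s = 1, so 1015 is a Miller–Rabin witness and 2987 is composite.
Base 1381: x_0 = 1381^1493 mod 2987 = 2173. x_0 ∉ {1, 2986} and s = 1, so 1381 is a Miller–Rabin witness and 2987 is composite.
Base 2028: x_0 = 2028^1493 mod 2987 = 909. x_0 ∉ {1, 2986} and s = 1, so 2028 is a Miller–Rabin witness and 2987 is composite.
The smallest witness among the given bases is 1015.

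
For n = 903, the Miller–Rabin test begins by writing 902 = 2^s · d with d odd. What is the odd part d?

451

Halving: 902 → 451; 451 is odd.
So 902 = 2^1 · 451.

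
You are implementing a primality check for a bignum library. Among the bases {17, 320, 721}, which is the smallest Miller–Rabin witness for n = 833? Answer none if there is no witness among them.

n − 1 = 832 = 2^6 · 13, so s = 6 and d = 13.
Base 17: x_0 = 17^13 mod 833 = 731. x_0 is neither 1 nor 832, so continue squaring. x_1 = 731^2 mod 833 = 408. x_2 = 408^2 mod 833 = 697. x_3 = 697^2 mod 833 = 170. x_4 = 170^2 mod 833 = 578. x_5 = 578^2 mod 833 = 51. Reached i = s−1 = 5 without hitting −1: 17 is a Miller–Rabin witness and 833 is composite.
Base 320: x_0 = 320^13 mod 833 = 600. x_0 is neither 1 nor 832, so continue squaring. x_1 = 600^2 mod 833 = 144. x_2 = 144^2 mod 833 = 744. x_3 = 744^2 mod 833 = 424. x_4 = 424^2 mod 833 = 681. x_5 = 681^2 mod 833 = 613. Reached i = s−1 = 5 without hitting −1: 320 is a Miller–Rabin witness and 833 is composite.
Base 721: x_0 = 721^13 mod 833 = 686. x_0 is neither 1 nor 832, so continue squaring. x_1 = 686^2 mod 833 = 784. x_2 = 784^2 mod 833 = 735. x_3 = 735^2 mod 833 = 441. x_4 = 441^2 mod 833 = 392. x_5 = 392^2 mod 833 = 392. Reached i = s−1 = 5 without hitting −1: 721 is a Miller–Rabin witness and 833 is composite.
The smallest witness among the given bases is 17.

17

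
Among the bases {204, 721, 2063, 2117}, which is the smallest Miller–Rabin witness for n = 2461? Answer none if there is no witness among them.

n − 1 = 2460 = 2^2 · 615, so s = 2 and d = 615.
Base 204: x_0 = 204^615 mod 2461 = 268. x_0 is neither 1 nor 2460, so continue squaring. x_1 = 268^2 mod 2461 = 455. Reached i = s−1 = 1 without hitting −1: 204 is a Miller–Rabin witness and 2461 is composite.
Base 721: x_0 = 721^615 mod 2461 = 1521. x_0 is neither 1 nor 2460, so continue squaring. x_1 = 1521^2 mod 2461 = 101. Reached i = s−1 = 1 without hitting −1: 721 is a Miller–Rabin witness and 2461 is composite.
Base 2063: x_0 = 2063^615 mod 2461 = 1117. x_0 is neither 1 nor 2460, so continue squaring. x_1 = 1117^2 mod 2461 = 2423. Reached i = s−1 = 1 without hitting −1: 2063 is a Miller–Rabin witness and 2461 is composite.
Base 2117: x_0 = 2117^615 mod 2461 = 1841. x_0 is neither 1 nor 2460, so continue squaring. x_1 = 1841^2 mod 2461 = 484. Reached i = s−1 = 1 without hitting −1: 2117 is a Miller–Rabin witness and 2461 is composite.
The smallest witness among the given bases is 204.

204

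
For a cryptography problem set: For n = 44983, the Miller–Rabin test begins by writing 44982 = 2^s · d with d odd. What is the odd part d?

22491

Halving: 44982 → 22491; 22491 is odd.
So 44982 = 2^1 · 22491.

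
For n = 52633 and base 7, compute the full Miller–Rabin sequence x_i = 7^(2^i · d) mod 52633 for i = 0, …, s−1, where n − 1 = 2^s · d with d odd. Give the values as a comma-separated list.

17717, 41510, 33579

n − 1 = 52632 = 2^3 · 6579, so s = 3 and d = 6579.
x_0 = 7^6579 mod 52633 = 17717.
x_1 = 17717^2 mod 52633 = 41510.
x_2 = 41510^2 mod 52633 = 33579.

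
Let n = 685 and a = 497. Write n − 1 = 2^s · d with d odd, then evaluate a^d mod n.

168

n − 1 = 684 = 2^2 · 171, so s = 2 and d = 171.
497^171 mod 685 = 168.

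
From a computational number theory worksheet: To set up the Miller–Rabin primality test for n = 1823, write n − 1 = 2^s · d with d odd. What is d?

Halving: 1822 → 911; 911 is odd.
So 1822 = 2^1 · 911.

911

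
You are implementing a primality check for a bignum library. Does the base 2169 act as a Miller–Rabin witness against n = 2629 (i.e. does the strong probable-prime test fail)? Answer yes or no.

n − 1 = 2628 = 2^2 · 657, so s = 2 and d = 657.
By repeated squaring, 2169^657 ≡ 150 (mod 2629).
x_0 = 2169^657 mod 2629 = 150.
x_0 is neither 1 nor 2628, so continue squaring.
x_1 = 150^2 mod 2629 = 1468.
Reached i = s−1 = 1 without hitting −1: 2169 is a Miller–Rabin witness and 2629 is composite.

yes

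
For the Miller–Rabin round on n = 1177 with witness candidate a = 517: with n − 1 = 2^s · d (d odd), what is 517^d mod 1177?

n − 1 = 1176 = 2^3 · 147, so s = 3 and d = 147.
517^147 mod 1177 = 979.

979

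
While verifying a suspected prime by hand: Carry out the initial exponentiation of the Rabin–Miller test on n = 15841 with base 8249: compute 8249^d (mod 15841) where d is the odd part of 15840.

7811

n − 1 = 15840 = 2^5 · 495, so s = 5 and d = 495.
Repeated squaring mod 15841: 8249^1 ≡ 8249, 8249^2 ≡ 8906, 8249^4 ≡ 949, 8249^8 ≡ 13505, 8249^16 ≡ 7592, 8249^32 ≡ 8906, 8249^64 ≡ 949, 8249^128 ≡ 13505, 8249^256 ≡ 7592.
495 = 256 + 128 + 64 + 32 + 8 + 4 + 2 + 1, so 8249^495 ≡ 7592·13505·949·8906·13505·949·8906·8249 ≡ 7811 (mod 15841).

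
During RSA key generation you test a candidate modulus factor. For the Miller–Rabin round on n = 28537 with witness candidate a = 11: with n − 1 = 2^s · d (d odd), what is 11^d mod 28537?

n − 1 = 28536 = 2^3 · 3567, so s = 3 and d = 3567.
11^3567 mod 28537 = 8622.

8622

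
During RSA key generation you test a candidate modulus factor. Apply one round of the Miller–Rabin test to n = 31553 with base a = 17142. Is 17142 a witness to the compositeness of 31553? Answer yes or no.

yes

n − 1 = 31552 = 2^6 · 493, so s = 6 and d = 493.
Repeated squaring mod 31553: 17142^1 ≡ 17142, 17142^2 ≡ 26628, 17142^4 ≡ 22921, 17142^8 ≡ 14791, 17142^16 ≡ 16732, 17142^32 ≡ 21608, 17142^64 ≡ 15923, 17142^128 ≡ 13574, 17142^256 ≡ 15509.
493 = 256 + 128 + 64 + 32 + 8 + 4 + 1, so 17142^493 ≡ 15509·13574·15923·21608·14791·22921·17142 ≡ 20627 (mod 31553).
x_0 = 17142^493 mod 31553 = 20627.
x_0 is neither 1 nor 31552, so continue squaring.
x_1 = 20627^2 mod 31553 = 12477.
x_2 = 12477^2 mod 31553 = 24580.
x_3 = 24580^2 mod 31553 = 31109.
x_4 = 31109^2 mod 31553 = 7818.
x_5 = 7818^2 mod 31553 = 2963.
Reached i = s−1 = 5 without hitting −1: 17142 is a Miller–Rabin witness and 31553 is composite.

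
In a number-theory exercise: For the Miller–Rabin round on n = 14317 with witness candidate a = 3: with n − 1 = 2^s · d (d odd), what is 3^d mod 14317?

n − 1 = 14316 = 2^2 · 3579, so s = 2 and d = 3579.
3^3579 mod 14317 = 5469.

5469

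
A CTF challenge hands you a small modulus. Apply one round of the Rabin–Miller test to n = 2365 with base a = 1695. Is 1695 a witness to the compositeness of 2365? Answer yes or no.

yes

n − 1 = 2364 = 2^2 · 591, so s = 2 and d = 591.
x_0 = 1695^591 mod 2365 = 1145.
x_0 is neither 1 nor 2364, so continue squaring.
x_1 = 1145^2 mod 2365 = 815.
Reached i = s−1 = 1 without hitting −1: 1695 is a Miller–Rabin witness and 2365 is composite.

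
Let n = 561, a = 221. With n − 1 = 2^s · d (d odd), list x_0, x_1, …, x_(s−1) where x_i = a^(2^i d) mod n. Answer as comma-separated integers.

n − 1 = 560 = 2^4 · 35, so s = 4 and d = 35.
x_0 = 221^35 mod 561 = 221.
x_1 = 221^2 mod 561 = 34.
x_2 = 34^2 mod 561 = 34.
x_3 = 34^2 mod 561 = 34.

221, 34, 34, 34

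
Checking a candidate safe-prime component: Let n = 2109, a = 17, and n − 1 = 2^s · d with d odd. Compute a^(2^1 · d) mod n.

n − 1 = 2108 = 2^2 · 527, so s = 2 and d = 527.
By repeated squaring, 17^527 ≡ 1868 (mod 2109).
x_0 = 1868.
x_1 = 1868^2 mod 2109 = 1138.

1138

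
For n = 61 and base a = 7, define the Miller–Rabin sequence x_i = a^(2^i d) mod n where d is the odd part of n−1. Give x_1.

60

n − 1 = 60 = 2^2 · 15, so s = 2 and d = 15.
x_0 = 7^15 mod 61 = 11.
x_1 = 11^2 mod 61 = 60.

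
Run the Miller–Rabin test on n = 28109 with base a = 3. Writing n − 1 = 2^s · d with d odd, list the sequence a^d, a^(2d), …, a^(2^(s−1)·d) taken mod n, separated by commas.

8065, 28108

n − 1 = 28108 = 2^2 · 7027, so s = 2 and d = 7027.
x_0 = 3^7027 mod 28109 = 8065.
x_1 = 8065^2 mod 28109 = 28108.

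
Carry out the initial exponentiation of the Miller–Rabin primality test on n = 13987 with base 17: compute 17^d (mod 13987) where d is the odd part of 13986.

n − 1 = 13986 = 2^1 · 6993, so s = 1 and d = 6993.
17^6993 mod 13987 = 6972.

6972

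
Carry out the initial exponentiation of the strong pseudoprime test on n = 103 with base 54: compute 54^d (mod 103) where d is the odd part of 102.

102

n − 1 = 102 = 2^1 · 51, so s = 1 and d = 51.
54^51 mod 103 = 102.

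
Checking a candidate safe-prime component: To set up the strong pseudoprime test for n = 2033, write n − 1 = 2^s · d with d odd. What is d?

127

Halving: 2032 → 1016 → 508 → 254 → 127; 127 is odd.
So 2032 = 2^4 · 127.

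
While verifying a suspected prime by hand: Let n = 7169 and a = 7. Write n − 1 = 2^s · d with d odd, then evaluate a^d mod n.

n − 1 = 7168 = 2^10 · 7, so s = 10 and d = 7.
Repeated squaring mod 7169: 7^1 ≡ 7, 7^2 ≡ 49, 7^4 ≡ 2401.
7 = 4 + 2 + 1, so 7^7 ≡ 2401·49·7 ≡ 6277 (mod 7169).

6277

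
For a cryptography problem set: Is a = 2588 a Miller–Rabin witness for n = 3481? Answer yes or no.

no

n − 1 = 3480 = 2^3 · 435, so s = 3 and d = 435.
x_0 = 2588^435 mod 3481 = 1.
x_0 = 1, so 2588 is not a witness.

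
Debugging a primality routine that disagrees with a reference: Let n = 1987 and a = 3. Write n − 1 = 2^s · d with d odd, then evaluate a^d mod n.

1986

n − 1 = 1986 = 2^1 · 993, so s = 1 and d = 993.
3^993 mod 1987 = 1986.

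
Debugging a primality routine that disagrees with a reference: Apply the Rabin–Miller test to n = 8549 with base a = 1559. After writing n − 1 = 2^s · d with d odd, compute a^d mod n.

n − 1 = 8548 = 2^2 · 2137, so s = 2 and d = 2137.
Repeated squaring mod 8549: 1559^1 ≡ 1559, 1559^2 ≡ 2565, 1559^4 ≡ 5044, 1559^8 ≡ 112, 1559^16 ≡ 3995, 1559^32 ≡ 7591, 1559^64 ≡ 3021, 1559^128 ≡ 4658, 1559^256 ≡ 8151, 1559^512 ≡ 4522, 1559^1024 ≡ 7825, 1559^2048 ≡ 2687.
2137 = 2048 + 64 + 16 + 8 + 1, so 1559^2137 ≡ 2687·3021·3995·112·1559 ≡ 591 (mod 8549).

591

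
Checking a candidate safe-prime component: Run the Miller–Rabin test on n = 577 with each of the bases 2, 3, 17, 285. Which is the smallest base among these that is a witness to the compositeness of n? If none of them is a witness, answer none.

none

n − 1 = 576 = 2^6 · 9, so s = 6 and d = 9.
Base 2: x_0 = 2^9 mod 577 = 512. x_0 is neither 1 nor 576, so continue squaring. x_1 = 512^2 mod 577 = 186. x_2 = 186^2 mod 577 = 553. x_3 = 553^2 mod 577 = 576. x_3 ≡ −1, so 2 is not a witness.
Base 3: x_0 = 3^9 mod 577 = 65. x_0 is neither 1 nor 576, so continue squaring. x_1 = 65^2 mod 577 = 186. x_2 = 186^2 mod 577 = 553. x_3 = 553^2 mod 577 = 576. x_3 ≡ −1, so 3 is not a witness.
Base 17: x_0 = 17^9 mod 577 = 542. x_0 is neither 1 nor 576, so continue squaring. x_1 = 542^2 mod 577 = 71. x_2 = 71^2 mod 577 = 425. x_3 = 425^2 mod 577 = 24. x_4 = 24^2 mod 577 = 576. x_4 ≡ −1, so 17 is not a witness.
Base 285: x_0 = 285^9 mod 577 = 97. x_0 is neither 1 nor 576, so continue squaring. x_1 = 97^2 mod 577 = 177. x_2 = 177^2 mod 577 = 171. x_3 = 171^2 mod 577 = 391. x_4 = 391^2 mod 577 = 553. x_5 = 553^2 mod 577 = 576. x_5 ≡ −1, so 285 is not a witness.
No listed base is a witness for 577.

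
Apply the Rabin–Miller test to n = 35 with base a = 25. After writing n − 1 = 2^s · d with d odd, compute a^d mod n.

30

n − 1 = 34 = 2^1 · 17, so s = 1 and d = 17.
25^17 mod 35 = 30.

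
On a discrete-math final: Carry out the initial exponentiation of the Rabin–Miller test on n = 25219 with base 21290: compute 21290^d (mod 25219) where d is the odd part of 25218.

n − 1 = 25218 = 2^1 · 12609, so s = 1 and d = 12609.
Repeated squaring mod 25219: 21290^1 ≡ 21290, 21290^2 ≡ 3013, 21290^4 ≡ 24548, 21290^8 ≡ 21518, 21290^16 ≡ 3484, 21290^32 ≡ 7917, 21290^64 ≡ 9674, 21290^128 ≡ 23786, 21290^256 ≡ 10750, 21290^512 ≡ 9042, 21290^1024 ≡ 22985, 21290^2048 ≡ 22613, 21290^4096 ≡ 7325, 21290^8192 ≡ 14812.
12609 = 8192 + 4096 + 256 + 64 + 1, so 21290^12609 ≡ 14812·7325·10750·9674·21290 ≡ 25218 (mod 25219).

25218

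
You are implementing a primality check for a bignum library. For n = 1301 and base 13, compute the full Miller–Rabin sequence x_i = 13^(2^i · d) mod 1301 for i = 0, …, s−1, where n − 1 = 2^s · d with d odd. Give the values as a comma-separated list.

1, 1

n − 1 = 1300 = 2^2 · 325, so s = 2 and d = 325.
x_0 = 13^325 mod 1301 = 1.
x_1 = 1^2 mod 1301 = 1.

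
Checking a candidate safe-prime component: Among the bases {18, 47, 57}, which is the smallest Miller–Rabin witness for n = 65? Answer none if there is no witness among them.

none

n − 1 = 64 = 2^6 · 1, so s = 6 and d = 1.
Base 18: x_0 = 18^1 mod 65 = 18. x_0 is neither 1 nor 64, so continue squaring. x_1 = 18^2 mod 65 = 64. x_1 ≡ −1, so 18 is not a witness.
Base 47: x_0 = 47^1 mod 65 = 47. x_0 is neither 1 nor 64, so continue squaring. x_1 = 47^2 mod 65 = 64. x_1 ≡ −1, so 47 is not a witness.
Base 57: x_0 = 57^1 mod 65 = 57. x_0 is neither 1 nor 64, so continue squaring. x_1 = 57^2 mod 65 = 64. x_1 ≡ −1, so 57 is not a witness.
No listed base is a witness for 65.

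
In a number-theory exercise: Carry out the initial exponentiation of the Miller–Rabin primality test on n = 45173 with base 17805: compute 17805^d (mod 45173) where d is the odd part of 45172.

n − 1 = 45172 = 2^2 · 11293, so s = 2 and d = 11293.
17805^11293 mod 45173 = 14178.

14178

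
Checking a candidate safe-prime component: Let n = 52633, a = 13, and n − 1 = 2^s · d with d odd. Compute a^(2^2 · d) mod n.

41098

n − 1 = 52632 = 2^3 · 6579, so s = 3 and d = 6579.
x_0 = 13^6579 mod 52633 = 36875.
x_1 = 36875^2 mod 52633 = 44703.
x_2 = 44703^2 mod 52633 = 41098.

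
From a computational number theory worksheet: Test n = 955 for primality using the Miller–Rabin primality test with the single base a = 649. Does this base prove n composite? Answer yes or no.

n − 1 = 954 = 2^1 · 477, so s = 1 and d = 477.
x_0 = 649^477 mod 955 = 909.
x_0 ∉ {1, 954} and s = 1, so 649 is a Miller–Rabin witness and 955 is composite.

yes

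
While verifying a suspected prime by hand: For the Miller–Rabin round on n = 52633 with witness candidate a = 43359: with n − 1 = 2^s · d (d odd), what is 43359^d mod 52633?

n − 1 = 52632 = 2^3 · 6579, so s = 3 and d = 6579.
Repeated squaring mod 52633: 43359^1 ≡ 43359, 43359^2 ≡ 4754, 43359^4 ≡ 20959, 43359^8 ≡ 4663, 43359^16 ≡ 6140, 43359^32 ≡ 14372, 43359^64 ≡ 22492, 43359^128 ≡ 34301, 43359^256 ≡ 519, 43359^512 ≡ 6196, 43359^1024 ≡ 20959, 43359^2048 ≡ 4663, 43359^4096 ≡ 6140.
6579 = 4096 + 2048 + 256 + 128 + 32 + 16 + 2 + 1, so 43359^6579 ≡ 6140·4663·519·34301·14372·6140·4754·43359 ≡ 22968 (mod 52633).

22968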